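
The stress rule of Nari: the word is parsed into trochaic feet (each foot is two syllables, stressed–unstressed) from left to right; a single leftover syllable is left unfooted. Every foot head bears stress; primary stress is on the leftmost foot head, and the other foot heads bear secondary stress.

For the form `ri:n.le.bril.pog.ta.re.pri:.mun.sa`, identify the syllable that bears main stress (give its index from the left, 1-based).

Parse left to right into trochaic (ˈσσ) feet: (ˈri:n.le) (ˈbril.pog) (ˈta.re) (ˈpri:.mun) sa. Syllable 9 is left unfooted.
Foot heads (stressed positions): 1, 3, 5, 7.
End Rule Leftmost: primary stress on the leftmost head = syllable 1.
Primary stress: syllable 1 → ˈri:n.le.bril.pog.ta.re.pri:.mun.sa.

1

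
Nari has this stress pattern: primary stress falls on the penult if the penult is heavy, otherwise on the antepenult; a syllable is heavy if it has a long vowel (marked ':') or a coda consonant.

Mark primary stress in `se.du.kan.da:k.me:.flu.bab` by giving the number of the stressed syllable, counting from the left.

Weights: 5 me: H, 6 flu L, 7 bab H.
The penult (syllable 6, flu) is light, so stress falls on the antepenult (syllable 5, me:).
Primary stress: syllable 5 → se.du.kan.da:k.ˈme:.flu.bab.

5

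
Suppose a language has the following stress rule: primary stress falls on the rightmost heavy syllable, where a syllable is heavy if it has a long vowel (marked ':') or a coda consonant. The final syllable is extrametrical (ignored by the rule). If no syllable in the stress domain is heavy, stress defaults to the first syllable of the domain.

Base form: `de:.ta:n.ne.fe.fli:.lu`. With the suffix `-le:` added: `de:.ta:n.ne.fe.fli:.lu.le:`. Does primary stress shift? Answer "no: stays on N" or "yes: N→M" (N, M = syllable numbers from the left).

Base `de:.ta:n.ne.fe.fli:.lu` (6 syllables):
  The final syllable (6, lu) is extrametrical; the stress domain is syllables 1–5.
  Weights: 1 de: H, 2 ta:n H, 3 ne L, 4 fe L, 5 fli: H.
  Heavy syllables in the domain: 1, 2, 5. The rightmost is syllable 5 (fli:).
  → primary stress on syllable 5.
Suffixed `de:.ta:n.ne.fe.fli:.lu.le:` (7 syllables):
  The final syllable (7, le:) is extrametrical; the stress domain is syllables 1–6.
  Weights: 1 de: H, 2 ta:n H, 3 ne L, 4 fe L, 5 fli: H, 6 lu L.
  Heavy syllables in the domain: 1, 2, 5. The rightmost is syllable 5 (fli:).
  → primary stress on syllable 5.

no: stays on 5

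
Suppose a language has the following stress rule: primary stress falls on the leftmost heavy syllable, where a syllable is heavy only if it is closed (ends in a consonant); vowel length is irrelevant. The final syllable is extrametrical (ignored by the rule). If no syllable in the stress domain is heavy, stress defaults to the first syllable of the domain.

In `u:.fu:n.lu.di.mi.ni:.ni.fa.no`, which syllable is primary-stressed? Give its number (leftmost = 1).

The final syllable (9, no) is extrametrical; the stress domain is syllables 1–8.
Weights: 1 u: L, 2 fu:n H, 3 lu L, 4 di L, 5 mi L, 6 ni: L, 7 ni L, 8 fa L.
Heavy syllables in the domain: 2. The leftmost is syllable 2 (fu:n).
Primary stress: syllable 2 → u:.ˈfu:n.lu.di.mi.ni:.ni.fa.no.

2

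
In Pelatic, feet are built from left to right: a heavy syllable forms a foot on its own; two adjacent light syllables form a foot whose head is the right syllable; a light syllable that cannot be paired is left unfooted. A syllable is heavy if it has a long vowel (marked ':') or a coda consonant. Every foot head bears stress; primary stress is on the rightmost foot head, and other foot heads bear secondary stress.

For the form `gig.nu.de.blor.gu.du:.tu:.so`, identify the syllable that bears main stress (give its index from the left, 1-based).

7

Weights: 1 gig H, 2 nu L, 3 de L, 4 blor H, 5 gu L, 6 du: H, 7 tu: H, 8 so L.
Parse left to right (heavy = foot alone; LL = one foot; stranded L unfooted): (ˈgig) (nu.ˈde) (ˈblor) gu (ˈdu:) (ˈtu:) so.
Foot heads: 1, 3, 4, 6, 7.
Primary stress on the rightmost head = syllable 7.
Primary stress: syllable 7 → gig.nu.de.blor.gu.du:.ˈtu:.so.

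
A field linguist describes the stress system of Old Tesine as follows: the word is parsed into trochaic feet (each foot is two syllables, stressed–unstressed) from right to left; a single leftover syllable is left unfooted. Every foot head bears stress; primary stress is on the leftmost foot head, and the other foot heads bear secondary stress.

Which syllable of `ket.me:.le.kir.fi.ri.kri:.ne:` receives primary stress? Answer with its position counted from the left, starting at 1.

1

Parse right to left into trochaic (ˈσσ) feet: (ˈket.me:) (ˈle.kir) (ˈfi.ri) (ˈkri:.ne:).
Foot heads (stressed positions): 1, 3, 5, 7.
End Rule Leftmost: primary stress on the leftmost head = syllable 1.
Primary stress: syllable 1 → ˈket.me:.le.kir.fi.ri.kri:.ne:.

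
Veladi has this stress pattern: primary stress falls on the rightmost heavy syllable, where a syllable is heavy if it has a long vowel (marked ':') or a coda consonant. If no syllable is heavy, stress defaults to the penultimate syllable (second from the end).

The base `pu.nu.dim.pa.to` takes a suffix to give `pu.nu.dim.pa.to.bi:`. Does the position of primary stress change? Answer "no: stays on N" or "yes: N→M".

Base `pu.nu.dim.pa.to` (5 syllables):
  Weights: 1 pu L, 2 nu L, 3 dim H, 4 pa L, 5 to L.
  Heavy syllables in the domain: 3. The rightmost is syllable 3 (dim).
  → primary stress on syllable 3.
Suffixed `pu.nu.dim.pa.to.bi:` (6 syllables):
  Weights: 1 pu L, 2 nu L, 3 dim H, 4 pa L, 5 to L, 6 bi: H.
  Heavy syllables in the domain: 3, 6. The rightmost is syllable 6 (bi:).
  → primary stress on syllable 6.

yes: 3→6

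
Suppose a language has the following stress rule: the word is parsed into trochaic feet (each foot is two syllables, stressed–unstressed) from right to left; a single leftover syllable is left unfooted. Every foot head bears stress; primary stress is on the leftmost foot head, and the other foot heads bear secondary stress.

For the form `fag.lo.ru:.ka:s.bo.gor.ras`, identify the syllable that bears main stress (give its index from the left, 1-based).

2

Parse right to left into trochaic (ˈσσ) feet: fag (ˈlo.ru:) (ˈka:s.bo) (ˈgor.ras). Syllable 1 is left unfooted.
Foot heads (stressed positions): 2, 4, 6.
End Rule Leftmost: primary stress on the leftmost head = syllable 2.
Primary stress: syllable 2 → fag.ˈlo.ru:.ka:s.bo.gor.ras.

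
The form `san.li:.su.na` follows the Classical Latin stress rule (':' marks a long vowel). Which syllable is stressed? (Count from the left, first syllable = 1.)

2

Classical Latin: stress the penult if heavy (long vowel or closed), else the antepenult.
Weights: 2 li: H, 3 su L, 4 na L.
The penult (syllable 3, su) is light, so stress falls on the antepenult (syllable 2, li:).
Stress on syllable 2: san.ˈli:.su.na.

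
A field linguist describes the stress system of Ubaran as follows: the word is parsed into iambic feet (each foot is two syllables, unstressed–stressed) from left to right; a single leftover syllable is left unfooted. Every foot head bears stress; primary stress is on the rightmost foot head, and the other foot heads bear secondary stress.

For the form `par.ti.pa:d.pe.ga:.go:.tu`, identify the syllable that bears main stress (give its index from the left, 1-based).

Parse left to right into iambic (σˈσ) feet: (par.ˈti) (pa:d.ˈpe) (ga:.ˈgo:) tu. Syllable 7 is left unfooted.
Foot heads (stressed positions): 2, 4, 6.
End Rule Rightmost: primary stress on the rightmost head = syllable 6.
Primary stress: syllable 6 → par.ti.pa:d.pe.ga:.ˈgo:.tu.

6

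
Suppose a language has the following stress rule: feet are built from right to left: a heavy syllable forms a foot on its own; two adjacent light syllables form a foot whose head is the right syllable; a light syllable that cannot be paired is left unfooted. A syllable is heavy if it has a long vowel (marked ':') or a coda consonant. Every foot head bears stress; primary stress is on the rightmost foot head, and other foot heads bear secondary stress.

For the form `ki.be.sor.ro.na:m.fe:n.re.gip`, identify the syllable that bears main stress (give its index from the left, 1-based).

8

Weights: 1 ki L, 2 be L, 3 sor H, 4 ro L, 5 na:m H, 6 fe:n H, 7 re L, 8 gip H.
Parse right to left (heavy = foot alone; LL = one foot; stranded L unfooted): (ki.ˈbe) (ˈsor) ro (ˈna:m) (ˈfe:n) re (ˈgip).
Foot heads: 2, 3, 5, 6, 8.
Primary stress on the rightmost head = syllable 8.
Primary stress: syllable 8 → ki.be.sor.ro.na:m.fe:n.re.ˈgip.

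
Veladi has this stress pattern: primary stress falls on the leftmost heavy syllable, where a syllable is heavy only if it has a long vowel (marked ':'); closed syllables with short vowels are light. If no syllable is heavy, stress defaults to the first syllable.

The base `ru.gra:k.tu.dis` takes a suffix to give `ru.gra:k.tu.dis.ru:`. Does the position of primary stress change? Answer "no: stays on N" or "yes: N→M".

Base `ru.gra:k.tu.dis` (4 syllables):
  Weights: 1 ru L, 2 gra:k H, 3 tu L, 4 dis L.
  Heavy syllables in the domain: 2. The leftmost is syllable 2 (gra:k).
  → primary stress on syllable 2.
Suffixed `ru.gra:k.tu.dis.ru:` (5 syllables):
  Weights: 1 ru L, 2 gra:k H, 3 tu L, 4 dis L, 5 ru: H.
  Heavy syllables in the domain: 2, 5. The leftmost is syllable 2 (gra:k).
  → primary stress on syllable 2.

no: stays on 2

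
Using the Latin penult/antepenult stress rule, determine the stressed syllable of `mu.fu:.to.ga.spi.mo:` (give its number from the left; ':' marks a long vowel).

4

Classical Latin: stress the penult if heavy (long vowel or closed), else the antepenult.
Weights: 4 ga L, 5 spi L, 6 mo: H.
The penult (syllable 5, spi) is light, so stress falls on the antepenult (syllable 4, ga).
Stress on syllable 4: mu.fu:.to.ˈga.spi.mo:.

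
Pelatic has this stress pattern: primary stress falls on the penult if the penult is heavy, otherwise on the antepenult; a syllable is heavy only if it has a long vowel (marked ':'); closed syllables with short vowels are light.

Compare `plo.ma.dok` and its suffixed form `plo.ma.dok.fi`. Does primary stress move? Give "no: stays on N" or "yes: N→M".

Base `plo.ma.dok` (3 syllables):
  Weights: 1 plo L, 2 ma L, 3 dok L.
  The penult (syllable 2, ma) is light, so stress falls on the antepenult (syllable 1, plo).
  → primary stress on syllable 1.
Suffixed `plo.ma.dok.fi` (4 syllables):
  Weights: 2 ma L, 3 dok L, 4 fi L.
  The penult (syllable 3, dok) is light, so stress falls on the antepenult (syllable 2, ma).
  → primary stress on syllable 2.

yes: 1→2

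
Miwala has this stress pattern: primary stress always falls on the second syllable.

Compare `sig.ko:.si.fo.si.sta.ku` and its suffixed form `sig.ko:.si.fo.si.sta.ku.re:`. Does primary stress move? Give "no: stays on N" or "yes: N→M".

Base `sig.ko:.si.fo.si.sta.ku` (7 syllables):
  The word has 7 syllables; the second syllable is syllable 2 (ko:).
  → primary stress on syllable 2.
Suffixed `sig.ko:.si.fo.si.sta.ku.re:` (8 syllables):
  The word has 8 syllables; the second syllable is syllable 2 (ko:).
  → primary stress on syllable 2.

no: stays on 2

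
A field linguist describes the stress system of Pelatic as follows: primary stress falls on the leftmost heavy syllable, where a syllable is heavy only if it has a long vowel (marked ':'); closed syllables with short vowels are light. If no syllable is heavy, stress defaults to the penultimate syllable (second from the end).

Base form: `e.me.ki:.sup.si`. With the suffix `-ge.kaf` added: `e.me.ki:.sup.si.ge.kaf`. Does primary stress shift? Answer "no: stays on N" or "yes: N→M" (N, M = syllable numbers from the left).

no: stays on 3

Base `e.me.ki:.sup.si` (5 syllables):
  Weights: 1 e L, 2 me L, 3 ki: H, 4 sup L, 5 si L.
  Heavy syllables in the domain: 3. The leftmost is syllable 3 (ki:).
  → primary stress on syllable 3.
Suffixed `e.me.ki:.sup.si.ge.kaf` (7 syllables):
  Weights: 1 e L, 2 me L, 3 ki: H, 4 sup L, 5 si L, 6 ge L, 7 kaf L.
  Heavy syllables in the domain: 3. The leftmost is syllable 3 (ki:).
  → primary stress on syllable 3.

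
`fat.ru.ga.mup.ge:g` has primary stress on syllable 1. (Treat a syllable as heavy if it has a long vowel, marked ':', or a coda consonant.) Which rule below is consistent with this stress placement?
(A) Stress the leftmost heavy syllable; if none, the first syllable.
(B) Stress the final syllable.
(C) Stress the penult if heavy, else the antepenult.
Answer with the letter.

Rule A → syllable 1 ✓.
Rule B → syllable 5 (observed: 1).
Rule C → syllable 4 (observed: 1).

A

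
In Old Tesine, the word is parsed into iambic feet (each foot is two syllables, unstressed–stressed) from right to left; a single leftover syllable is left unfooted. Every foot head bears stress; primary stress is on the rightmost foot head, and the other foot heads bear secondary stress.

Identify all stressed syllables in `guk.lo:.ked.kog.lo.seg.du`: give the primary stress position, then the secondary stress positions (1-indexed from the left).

Parse right to left into iambic (σˈσ) feet: guk (lo:.ˈked) (kog.ˈlo) (seg.ˈdu). Syllable 1 is left unfooted.
Foot heads (stressed positions): 3, 5, 7.
End Rule Rightmost: primary stress on the rightmost head = syllable 7.
Secondary stress on 3, 5: guk.lo:.ˌked.kog.ˌlo.seg.ˈdu.

primary 7, secondary 3, 5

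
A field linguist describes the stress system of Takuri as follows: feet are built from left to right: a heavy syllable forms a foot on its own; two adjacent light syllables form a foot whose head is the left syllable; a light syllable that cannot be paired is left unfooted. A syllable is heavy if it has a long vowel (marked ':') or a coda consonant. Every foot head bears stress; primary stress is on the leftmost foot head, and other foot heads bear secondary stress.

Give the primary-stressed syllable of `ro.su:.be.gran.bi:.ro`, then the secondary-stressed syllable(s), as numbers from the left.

primary 2, secondary 4, 5

Weights: 1 ro L, 2 su: H, 3 be L, 4 gran H, 5 bi: H, 6 ro L.
Parse left to right (heavy = foot alone; LL = one foot; stranded L unfooted): ro (ˈsu:) be (ˈgran) (ˈbi:) ro.
Foot heads: 2, 4, 5.
Primary stress on the leftmost head = syllable 2.
Secondary stress on 4, 5: ro.ˈsu:.be.ˌgran.ˌbi:.ro.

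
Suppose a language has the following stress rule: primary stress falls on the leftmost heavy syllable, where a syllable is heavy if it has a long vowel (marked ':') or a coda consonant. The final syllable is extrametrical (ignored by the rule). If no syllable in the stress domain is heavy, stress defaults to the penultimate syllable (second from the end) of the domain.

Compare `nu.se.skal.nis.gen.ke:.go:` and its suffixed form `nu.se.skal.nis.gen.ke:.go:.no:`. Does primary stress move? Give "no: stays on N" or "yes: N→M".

Base `nu.se.skal.nis.gen.ke:.go:` (7 syllables):
  The final syllable (7, go:) is extrametrical; the stress domain is syllables 1–6.
  Weights: 1 nu L, 2 se L, 3 skal H, 4 nis H, 5 gen H, 6 ke: H.
  Heavy syllables in the domain: 3, 4, 5, 6. The leftmost is syllable 3 (skal).
  → primary stress on syllable 3.
Suffixed `nu.se.skal.nis.gen.ke:.go:.no:` (8 syllables):
  The final syllable (8, no:) is extrametrical; the stress domain is syllables 1–7.
  Weights: 1 nu L, 2 se L, 3 skal H, 4 nis H, 5 gen H, 6 ke: H, 7 go: H.
  Heavy syllables in the domain: 3, 4, 5, 6, 7. The leftmost is syllable 3 (skal).
  → primary stress on syllable 3.

no: stays on 3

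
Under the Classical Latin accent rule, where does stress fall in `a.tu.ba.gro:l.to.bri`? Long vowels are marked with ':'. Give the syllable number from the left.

Classical Latin: stress the penult if heavy (long vowel or closed), else the antepenult.
Weights: 4 gro:l H, 5 to L, 6 bri L.
The penult (syllable 5, to) is light, so stress falls on the antepenult (syllable 4, gro:l).
Stress on syllable 4: a.tu.ba.ˈgro:l.to.bri.

4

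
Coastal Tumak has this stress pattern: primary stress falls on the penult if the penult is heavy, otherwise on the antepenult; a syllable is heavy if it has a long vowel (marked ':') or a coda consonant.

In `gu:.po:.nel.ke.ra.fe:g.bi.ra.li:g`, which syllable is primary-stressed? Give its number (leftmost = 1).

7

Weights: 7 bi L, 8 ra L, 9 li:g H.
The penult (syllable 8, ra) is light, so stress falls on the antepenult (syllable 7, bi).
Primary stress: syllable 7 → gu:.po:.nel.ke.ra.fe:g.ˈbi.ra.li:g.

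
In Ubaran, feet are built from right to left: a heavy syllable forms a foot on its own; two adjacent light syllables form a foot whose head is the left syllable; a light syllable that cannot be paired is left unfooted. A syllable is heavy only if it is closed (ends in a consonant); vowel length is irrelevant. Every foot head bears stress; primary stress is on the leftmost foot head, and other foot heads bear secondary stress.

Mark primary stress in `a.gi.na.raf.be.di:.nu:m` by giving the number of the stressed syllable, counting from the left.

Weights: 1 a L, 2 gi L, 3 na L, 4 raf H, 5 be L, 6 di: L, 7 nu:m H.
Parse right to left (heavy = foot alone; LL = one foot; stranded L unfooted): a (ˈgi.na) (ˈraf) (ˈbe.di:) (ˈnu:m).
Foot heads: 2, 4, 5, 7.
Primary stress on the leftmost head = syllable 2.
Primary stress: syllable 2 → a.ˈgi.na.raf.be.di:.nu:m.

2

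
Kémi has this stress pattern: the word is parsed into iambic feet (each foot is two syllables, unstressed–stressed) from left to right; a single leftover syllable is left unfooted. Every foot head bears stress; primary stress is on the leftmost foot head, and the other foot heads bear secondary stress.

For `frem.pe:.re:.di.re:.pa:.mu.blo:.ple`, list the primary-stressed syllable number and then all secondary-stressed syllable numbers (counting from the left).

Parse left to right into iambic (σˈσ) feet: (frem.ˈpe:) (re:.ˈdi) (re:.ˈpa:) (mu.ˈblo:) ple. Syllable 9 is left unfooted.
Foot heads (stressed positions): 2, 4, 6, 8.
End Rule Leftmost: primary stress on the leftmost head = syllable 2.
Secondary stress on 4, 6, 8: frem.ˈpe:.re:.ˌdi.re:.ˌpa:.mu.ˌblo:.ple.

primary 2, secondary 4, 6, 8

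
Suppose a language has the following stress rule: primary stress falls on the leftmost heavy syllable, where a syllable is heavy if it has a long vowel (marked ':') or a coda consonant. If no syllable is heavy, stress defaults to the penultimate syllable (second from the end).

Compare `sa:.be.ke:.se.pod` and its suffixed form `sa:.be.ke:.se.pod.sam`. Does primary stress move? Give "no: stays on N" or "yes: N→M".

no: stays on 1

Base `sa:.be.ke:.se.pod` (5 syllables):
  Weights: 1 sa: H, 2 be L, 3 ke: H, 4 se L, 5 pod H.
  Heavy syllables in the domain: 1, 3, 5. The leftmost is syllable 1 (sa:).
  → primary stress on syllable 1.
Suffixed `sa:.be.ke:.se.pod.sam` (6 syllables):
  Weights: 1 sa: H, 2 be L, 3 ke: H, 4 se L, 5 pod H, 6 sam H.
  Heavy syllables in the domain: 1, 3, 5, 6. The leftmost is syllable 1 (sa:).
  → primary stress on syllable 1.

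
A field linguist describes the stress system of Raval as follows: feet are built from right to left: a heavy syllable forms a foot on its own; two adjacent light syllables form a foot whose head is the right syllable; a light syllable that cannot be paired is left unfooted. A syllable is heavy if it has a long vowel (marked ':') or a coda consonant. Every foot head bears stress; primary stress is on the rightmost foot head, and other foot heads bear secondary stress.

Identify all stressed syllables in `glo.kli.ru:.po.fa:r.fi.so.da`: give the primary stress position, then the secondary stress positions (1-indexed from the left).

Weights: 1 glo L, 2 kli L, 3 ru: H, 4 po L, 5 fa:r H, 6 fi L, 7 so L, 8 da L.
Parse right to left (heavy = foot alone; LL = one foot; stranded L unfooted): (glo.ˈkli) (ˈru:) po (ˈfa:r) fi (so.ˈda).
Foot heads: 2, 3, 5, 8.
Primary stress on the rightmost head = syllable 8.
Secondary stress on 2, 3, 5: glo.ˌkli.ˌru:.po.ˌfa:r.fi.so.ˈda.

primary 8, secondary 2, 3, 5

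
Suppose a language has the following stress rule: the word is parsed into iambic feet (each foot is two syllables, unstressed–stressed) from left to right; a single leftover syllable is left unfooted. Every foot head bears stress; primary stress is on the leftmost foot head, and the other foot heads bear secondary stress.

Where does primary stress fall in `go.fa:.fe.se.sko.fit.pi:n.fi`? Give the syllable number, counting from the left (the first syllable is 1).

2

Parse left to right into iambic (σˈσ) feet: (go.ˈfa:) (fe.ˈse) (sko.ˈfit) (pi:n.ˈfi).
Foot heads (stressed positions): 2, 4, 6, 8.
End Rule Leftmost: primary stress on the leftmost head = syllable 2.
Primary stress: syllable 2 → go.ˈfa:.fe.se.sko.fit.pi:n.fi.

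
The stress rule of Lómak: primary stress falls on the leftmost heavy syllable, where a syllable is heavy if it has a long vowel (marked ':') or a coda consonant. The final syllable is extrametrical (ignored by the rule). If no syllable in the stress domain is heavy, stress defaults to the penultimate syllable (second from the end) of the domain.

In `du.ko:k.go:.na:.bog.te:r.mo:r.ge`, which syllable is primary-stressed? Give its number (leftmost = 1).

The final syllable (8, ge) is extrametrical; the stress domain is syllables 1–7.
Weights: 1 du L, 2 ko:k H, 3 go: H, 4 na: H, 5 bog H, 6 te:r H, 7 mo:r H.
Heavy syllables in the domain: 2, 3, 4, 5, 6, 7. The leftmost is syllable 2 (ko:k).
Primary stress: syllable 2 → du.ˈko:k.go:.na:.bog.te:r.mo:r.ge.

2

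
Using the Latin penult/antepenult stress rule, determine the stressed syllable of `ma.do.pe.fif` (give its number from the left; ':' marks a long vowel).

2

Classical Latin: stress the penult if heavy (long vowel or closed), else the antepenult.
Weights: 2 do L, 3 pe L, 4 fif H.
The penult (syllable 3, pe) is light, so stress falls on the antepenult (syllable 2, do).
Stress on syllable 2: ma.ˈdo.pe.fif.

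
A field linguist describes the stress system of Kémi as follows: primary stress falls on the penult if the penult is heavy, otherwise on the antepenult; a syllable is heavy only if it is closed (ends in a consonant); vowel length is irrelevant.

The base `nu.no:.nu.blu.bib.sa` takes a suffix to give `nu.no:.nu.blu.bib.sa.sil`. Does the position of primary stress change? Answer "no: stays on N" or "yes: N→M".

no: stays on 5

Base `nu.no:.nu.blu.bib.sa` (6 syllables):
  Weights: 4 blu L, 5 bib H, 6 sa L.
  The penult (syllable 5, bib) is heavy, so it takes stress.
  → primary stress on syllable 5.
Suffixed `nu.no:.nu.blu.bib.sa.sil` (7 syllables):
  Weights: 5 bib H, 6 sa L, 7 sil H.
  The penult (syllable 6, sa) is light, so stress falls on the antepenult (syllable 5, bib).
  → primary stress on syllable 5.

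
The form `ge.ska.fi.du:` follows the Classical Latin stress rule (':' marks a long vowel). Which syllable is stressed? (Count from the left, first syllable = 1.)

Classical Latin: stress the penult if heavy (long vowel or closed), else the antepenult.
Weights: 2 ska L, 3 fi L, 4 du: H.
The penult (syllable 3, fi) is light, so stress falls on the antepenult (syllable 2, ska).
Stress on syllable 2: ge.ˈska.fi.du:.

2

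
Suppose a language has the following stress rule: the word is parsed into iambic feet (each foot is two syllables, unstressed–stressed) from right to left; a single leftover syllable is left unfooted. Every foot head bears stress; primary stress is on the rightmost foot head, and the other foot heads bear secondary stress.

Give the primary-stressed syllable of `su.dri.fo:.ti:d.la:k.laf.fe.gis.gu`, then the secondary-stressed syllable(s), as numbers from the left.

Parse right to left into iambic (σˈσ) feet: su (dri.ˈfo:) (ti:d.ˈla:k) (laf.ˈfe) (gis.ˈgu). Syllable 1 is left unfooted.
Foot heads (stressed positions): 3, 5, 7, 9.
End Rule Rightmost: primary stress on the rightmost head = syllable 9.
Secondary stress on 3, 5, 7: su.dri.ˌfo:.ti:d.ˌla:k.laf.ˌfe.gis.ˈgu.

primary 9, secondary 3, 5, 7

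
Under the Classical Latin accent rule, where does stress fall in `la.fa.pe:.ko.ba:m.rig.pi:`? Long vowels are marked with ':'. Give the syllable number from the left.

Classical Latin: stress the penult if heavy (long vowel or closed), else the antepenult.
Weights: 5 ba:m H, 6 rig H, 7 pi: H.
The penult (syllable 6, rig) is heavy, so it takes stress.
Stress on syllable 6: la.fa.pe:.ko.ba:m.ˈrig.pi:.

6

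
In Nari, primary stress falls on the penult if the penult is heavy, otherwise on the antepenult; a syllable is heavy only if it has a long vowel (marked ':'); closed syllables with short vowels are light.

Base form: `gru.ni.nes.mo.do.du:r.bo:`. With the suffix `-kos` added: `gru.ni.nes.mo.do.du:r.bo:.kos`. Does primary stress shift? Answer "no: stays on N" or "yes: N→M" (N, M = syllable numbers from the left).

yes: 6→7

Base `gru.ni.nes.mo.do.du:r.bo:` (7 syllables):
  Weights: 5 do L, 6 du:r H, 7 bo: H.
  The penult (syllable 6, du:r) is heavy, so it takes stress.
  → primary stress on syllable 6.
Suffixed `gru.ni.nes.mo.do.du:r.bo:.kos` (8 syllables):
  Weights: 6 du:r H, 7 bo: H, 8 kos L.
  The penult (syllable 7, bo:) is heavy, so it takes stress.
  → primary stress on syllable 7.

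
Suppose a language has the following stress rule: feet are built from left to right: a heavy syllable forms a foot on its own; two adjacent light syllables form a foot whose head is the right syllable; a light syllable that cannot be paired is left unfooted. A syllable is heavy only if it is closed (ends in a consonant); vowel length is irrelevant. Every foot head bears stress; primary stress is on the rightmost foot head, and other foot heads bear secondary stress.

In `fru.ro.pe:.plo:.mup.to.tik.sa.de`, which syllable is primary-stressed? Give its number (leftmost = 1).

Weights: 1 fru L, 2 ro L, 3 pe: L, 4 plo: L, 5 mup H, 6 to L, 7 tik H, 8 sa L, 9 de L.
Parse left to right (heavy = foot alone; LL = one foot; stranded L unfooted): (fru.ˈro) (pe:.ˈplo:) (ˈmup) to (ˈtik) (sa.ˈde).
Foot heads: 2, 4, 5, 7, 9.
Primary stress on the rightmost head = syllable 9.
Primary stress: syllable 9 → fru.ro.pe:.plo:.mup.to.tik.sa.ˈde.

9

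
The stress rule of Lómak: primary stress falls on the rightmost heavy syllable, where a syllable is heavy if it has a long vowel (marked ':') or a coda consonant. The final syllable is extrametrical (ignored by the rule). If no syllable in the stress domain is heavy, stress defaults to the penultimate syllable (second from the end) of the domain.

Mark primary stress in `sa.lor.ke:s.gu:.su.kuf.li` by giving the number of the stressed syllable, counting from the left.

The final syllable (7, li) is extrametrical; the stress domain is syllables 1–6.
Weights: 1 sa L, 2 lor H, 3 ke:s H, 4 gu: H, 5 su L, 6 kuf H.
Heavy syllables in the domain: 2, 3, 4, 6. The rightmost is syllable 6 (kuf).
Primary stress: syllable 6 → sa.lor.ke:s.gu:.su.ˈkuf.li.

6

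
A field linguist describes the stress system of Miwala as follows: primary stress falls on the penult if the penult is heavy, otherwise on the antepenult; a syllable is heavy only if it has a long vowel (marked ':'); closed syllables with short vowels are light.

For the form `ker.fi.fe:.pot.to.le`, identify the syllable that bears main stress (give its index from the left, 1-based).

4

Weights: 4 pot L, 5 to L, 6 le L.
The penult (syllable 5, to) is light, so stress falls on the antepenult (syllable 4, pot).
Primary stress: syllable 4 → ker.fi.fe:.ˈpot.to.le.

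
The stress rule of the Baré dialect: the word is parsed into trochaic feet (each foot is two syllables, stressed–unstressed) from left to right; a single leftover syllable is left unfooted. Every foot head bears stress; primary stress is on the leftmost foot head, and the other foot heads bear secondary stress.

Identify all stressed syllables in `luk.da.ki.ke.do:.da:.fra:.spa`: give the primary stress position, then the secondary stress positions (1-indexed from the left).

Parse left to right into trochaic (ˈσσ) feet: (ˈluk.da) (ˈki.ke) (ˈdo:.da:) (ˈfra:.spa).
Foot heads (stressed positions): 1, 3, 5, 7.
End Rule Leftmost: primary stress on the leftmost head = syllable 1.
Secondary stress on 3, 5, 7: ˈluk.da.ˌki.ke.ˌdo:.da:.ˌfra:.spa.

primary 1, secondary 3, 5, 7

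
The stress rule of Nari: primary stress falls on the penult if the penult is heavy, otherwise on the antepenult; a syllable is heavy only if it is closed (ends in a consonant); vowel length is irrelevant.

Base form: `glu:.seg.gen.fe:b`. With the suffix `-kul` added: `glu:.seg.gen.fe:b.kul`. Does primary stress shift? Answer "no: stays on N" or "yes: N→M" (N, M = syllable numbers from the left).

yes: 3→4

Base `glu:.seg.gen.fe:b` (4 syllables):
  Weights: 2 seg H, 3 gen H, 4 fe:b H.
  The penult (syllable 3, gen) is heavy, so it takes stress.
  → primary stress on syllable 3.
Suffixed `glu:.seg.gen.fe:b.kul` (5 syllables):
  Weights: 3 gen H, 4 fe:b H, 5 kul H.
  The penult (syllable 4, fe:b) is heavy, so it takes stress.
  → primary stress on syllable 4.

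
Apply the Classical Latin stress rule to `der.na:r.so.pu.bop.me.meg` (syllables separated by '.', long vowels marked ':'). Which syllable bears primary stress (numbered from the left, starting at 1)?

Classical Latin: stress the penult if heavy (long vowel or closed), else the antepenult.
Weights: 5 bop H, 6 me L, 7 meg H.
The penult (syllable 6, me) is light, so stress falls on the antepenult (syllable 5, bop).
Stress on syllable 5: der.na:r.so.pu.ˈbop.me.meg.

5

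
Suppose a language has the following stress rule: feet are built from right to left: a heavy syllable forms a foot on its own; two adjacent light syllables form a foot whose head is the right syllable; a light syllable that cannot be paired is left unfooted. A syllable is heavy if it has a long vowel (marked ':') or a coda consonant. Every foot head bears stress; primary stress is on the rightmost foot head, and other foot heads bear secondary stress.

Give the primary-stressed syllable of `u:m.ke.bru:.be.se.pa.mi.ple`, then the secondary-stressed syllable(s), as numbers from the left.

primary 8, secondary 1, 3, 6

Weights: 1 u:m H, 2 ke L, 3 bru: H, 4 be L, 5 se L, 6 pa L, 7 mi L, 8 ple L.
Parse right to left (heavy = foot alone; LL = one foot; stranded L unfooted): (ˈu:m) ke (ˈbru:) be (se.ˈpa) (mi.ˈple).
Foot heads: 1, 3, 6, 8.
Primary stress on the rightmost head = syllable 8.
Secondary stress on 1, 3, 6: ˌu:m.ke.ˌbru:.be.se.ˌpa.mi.ˈple.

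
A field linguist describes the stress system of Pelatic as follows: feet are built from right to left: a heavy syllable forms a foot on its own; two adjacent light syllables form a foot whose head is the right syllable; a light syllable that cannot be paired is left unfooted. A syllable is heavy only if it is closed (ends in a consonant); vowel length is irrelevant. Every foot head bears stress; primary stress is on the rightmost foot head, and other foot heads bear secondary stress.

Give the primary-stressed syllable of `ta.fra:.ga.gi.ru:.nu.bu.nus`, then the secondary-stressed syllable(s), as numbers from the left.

Weights: 1 ta L, 2 fra: L, 3 ga L, 4 gi L, 5 ru: L, 6 nu L, 7 bu L, 8 nus H.
Parse right to left (heavy = foot alone; LL = one foot; stranded L unfooted): ta (fra:.ˈga) (gi.ˈru:) (nu.ˈbu) (ˈnus).
Foot heads: 3, 5, 7, 8.
Primary stress on the rightmost head = syllable 8.
Secondary stress on 3, 5, 7: ta.fra:.ˌga.gi.ˌru:.nu.ˌbu.ˈnus.

primary 8, secondary 3, 5, 7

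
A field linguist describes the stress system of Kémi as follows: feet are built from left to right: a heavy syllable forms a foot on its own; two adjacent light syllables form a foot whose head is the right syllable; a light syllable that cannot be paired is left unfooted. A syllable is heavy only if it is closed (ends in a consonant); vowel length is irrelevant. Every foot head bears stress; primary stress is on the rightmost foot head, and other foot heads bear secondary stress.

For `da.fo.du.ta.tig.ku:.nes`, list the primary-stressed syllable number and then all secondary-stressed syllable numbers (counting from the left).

primary 7, secondary 2, 4, 5

Weights: 1 da L, 2 fo L, 3 du L, 4 ta L, 5 tig H, 6 ku: L, 7 nes H.
Parse left to right (heavy = foot alone; LL = one foot; stranded L unfooted): (da.ˈfo) (du.ˈta) (ˈtig) ku: (ˈnes).
Foot heads: 2, 4, 5, 7.
Primary stress on the rightmost head = syllable 7.
Secondary stress on 2, 4, 5: da.ˌfo.du.ˌta.ˌtig.ku:.ˈnes.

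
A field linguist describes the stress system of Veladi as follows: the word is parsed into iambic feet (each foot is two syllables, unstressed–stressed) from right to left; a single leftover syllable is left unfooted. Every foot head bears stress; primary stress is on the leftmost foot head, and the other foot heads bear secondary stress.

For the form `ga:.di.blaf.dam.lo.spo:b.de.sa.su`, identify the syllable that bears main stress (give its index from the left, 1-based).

3

Parse right to left into iambic (σˈσ) feet: ga: (di.ˈblaf) (dam.ˈlo) (spo:b.ˈde) (sa.ˈsu). Syllable 1 is left unfooted.
Foot heads (stressed positions): 3, 5, 7, 9.
End Rule Leftmost: primary stress on the leftmost head = syllable 3.
Primary stress: syllable 3 → ga:.di.ˈblaf.dam.lo.spo:b.de.sa.su.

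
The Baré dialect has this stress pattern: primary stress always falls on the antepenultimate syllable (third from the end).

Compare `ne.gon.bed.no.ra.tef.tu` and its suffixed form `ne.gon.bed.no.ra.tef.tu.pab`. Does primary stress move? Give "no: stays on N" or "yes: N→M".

yes: 5→6

Base `ne.gon.bed.no.ra.tef.tu` (7 syllables):
  The word has 7 syllables; the antepenultimate syllable (third from the end) is syllable 5 (ra).
  → primary stress on syllable 5.
Suffixed `ne.gon.bed.no.ra.tef.tu.pab` (8 syllables):
  The word has 8 syllables; the antepenultimate syllable (third from the end) is syllable 6 (tef).
  → primary stress on syllable 6.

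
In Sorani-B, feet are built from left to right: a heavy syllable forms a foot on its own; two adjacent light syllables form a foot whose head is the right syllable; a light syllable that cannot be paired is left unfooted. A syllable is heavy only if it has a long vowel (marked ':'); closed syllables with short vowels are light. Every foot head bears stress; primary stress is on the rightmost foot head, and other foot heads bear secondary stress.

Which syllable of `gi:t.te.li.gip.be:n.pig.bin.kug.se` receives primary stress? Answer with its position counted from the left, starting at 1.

Weights: 1 gi:t H, 2 te L, 3 li L, 4 gip L, 5 be:n H, 6 pig L, 7 bin L, 8 kug L, 9 se L.
Parse left to right (heavy = foot alone; LL = one foot; stranded L unfooted): (ˈgi:t) (te.ˈli) gip (ˈbe:n) (pig.ˈbin) (kug.ˈse).
Foot heads: 1, 3, 5, 7, 9.
Primary stress on the rightmost head = syllable 9.
Primary stress: syllable 9 → gi:t.te.li.gip.be:n.pig.bin.kug.ˈse.

9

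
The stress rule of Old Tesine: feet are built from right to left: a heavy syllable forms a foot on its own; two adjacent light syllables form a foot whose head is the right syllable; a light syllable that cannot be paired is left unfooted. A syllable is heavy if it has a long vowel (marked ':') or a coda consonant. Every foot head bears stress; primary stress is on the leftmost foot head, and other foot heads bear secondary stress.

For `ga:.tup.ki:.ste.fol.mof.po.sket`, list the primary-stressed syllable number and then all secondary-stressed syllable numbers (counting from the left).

primary 1, secondary 2, 3, 5, 6, 8

Weights: 1 ga: H, 2 tup H, 3 ki: H, 4 ste L, 5 fol H, 6 mof H, 7 po L, 8 sket H.
Parse right to left (heavy = foot alone; LL = one foot; stranded L unfooted): (ˈga:) (ˈtup) (ˈki:) ste (ˈfol) (ˈmof) po (ˈsket).
Foot heads: 1, 2, 3, 5, 6, 8.
Primary stress on the leftmost head = syllable 1.
Secondary stress on 2, 3, 5, 6, 8: ˈga:.ˌtup.ˌki:.ste.ˌfol.ˌmof.po.ˌsket.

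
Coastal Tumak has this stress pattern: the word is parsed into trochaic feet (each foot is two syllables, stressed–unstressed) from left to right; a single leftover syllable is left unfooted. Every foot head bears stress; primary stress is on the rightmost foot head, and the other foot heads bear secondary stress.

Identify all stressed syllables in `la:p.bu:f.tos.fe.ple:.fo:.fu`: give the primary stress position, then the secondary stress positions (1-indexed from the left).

Parse left to right into trochaic (ˈσσ) feet: (ˈla:p.bu:f) (ˈtos.fe) (ˈple:.fo:) fu. Syllable 7 is left unfooted.
Foot heads (stressed positions): 1, 3, 5.
End Rule Rightmost: primary stress on the rightmost head = syllable 5.
Secondary stress on 1, 3: ˌla:p.bu:f.ˌtos.fe.ˈple:.fo:.fu.

primary 5, secondary 1, 3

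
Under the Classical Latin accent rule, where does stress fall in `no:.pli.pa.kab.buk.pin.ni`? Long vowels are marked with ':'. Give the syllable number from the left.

Classical Latin: stress the penult if heavy (long vowel or closed), else the antepenult.
Weights: 5 buk H, 6 pin H, 7 ni L.
The penult (syllable 6, pin) is heavy, so it takes stress.
Stress on syllable 6: no:.pli.pa.kab.buk.ˈpin.ni.

6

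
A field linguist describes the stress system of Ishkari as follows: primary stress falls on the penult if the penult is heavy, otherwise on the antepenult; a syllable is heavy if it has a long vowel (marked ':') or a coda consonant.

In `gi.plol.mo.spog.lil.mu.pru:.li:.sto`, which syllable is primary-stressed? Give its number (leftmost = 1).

Weights: 7 pru: H, 8 li: H, 9 sto L.
The penult (syllable 8, li:) is heavy, so it takes stress.
Primary stress: syllable 8 → gi.plol.mo.spog.lil.mu.pru:.ˈli:.sto.

8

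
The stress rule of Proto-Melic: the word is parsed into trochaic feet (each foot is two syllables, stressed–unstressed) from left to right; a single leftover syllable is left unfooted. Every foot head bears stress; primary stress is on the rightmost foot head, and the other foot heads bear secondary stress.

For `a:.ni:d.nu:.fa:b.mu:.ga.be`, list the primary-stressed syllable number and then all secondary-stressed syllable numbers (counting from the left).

primary 5, secondary 1, 3

Parse left to right into trochaic (ˈσσ) feet: (ˈa:.ni:d) (ˈnu:.fa:b) (ˈmu:.ga) be. Syllable 7 is left unfooted.
Foot heads (stressed positions): 1, 3, 5.
End Rule Rightmost: primary stress on the rightmost head = syllable 5.
Secondary stress on 1, 3: ˌa:.ni:d.ˌnu:.fa:b.ˈmu:.ga.be.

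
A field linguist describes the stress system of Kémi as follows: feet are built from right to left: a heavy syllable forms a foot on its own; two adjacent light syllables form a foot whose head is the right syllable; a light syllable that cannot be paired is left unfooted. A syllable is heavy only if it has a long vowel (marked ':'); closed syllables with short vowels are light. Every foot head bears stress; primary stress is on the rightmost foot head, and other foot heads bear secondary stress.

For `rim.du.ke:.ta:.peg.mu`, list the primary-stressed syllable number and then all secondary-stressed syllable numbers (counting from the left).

Weights: 1 rim L, 2 du L, 3 ke: H, 4 ta: H, 5 peg L, 6 mu L.
Parse right to left (heavy = foot alone; LL = one foot; stranded L unfooted): (rim.ˈdu) (ˈke:) (ˈta:) (peg.ˈmu).
Foot heads: 2, 3, 4, 6.
Primary stress on the rightmost head = syllable 6.
Secondary stress on 2, 3, 4: rim.ˌdu.ˌke:.ˌta:.peg.ˈmu.

primary 6, secondary 2, 3, 4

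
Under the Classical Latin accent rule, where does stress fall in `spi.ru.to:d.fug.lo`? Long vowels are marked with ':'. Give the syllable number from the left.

4

Classical Latin: stress the penult if heavy (long vowel or closed), else the antepenult.
Weights: 3 to:d H, 4 fug H, 5 lo L.
The penult (syllable 4, fug) is heavy, so it takes stress.
Stress on syllable 4: spi.ru.to:d.ˈfug.lo.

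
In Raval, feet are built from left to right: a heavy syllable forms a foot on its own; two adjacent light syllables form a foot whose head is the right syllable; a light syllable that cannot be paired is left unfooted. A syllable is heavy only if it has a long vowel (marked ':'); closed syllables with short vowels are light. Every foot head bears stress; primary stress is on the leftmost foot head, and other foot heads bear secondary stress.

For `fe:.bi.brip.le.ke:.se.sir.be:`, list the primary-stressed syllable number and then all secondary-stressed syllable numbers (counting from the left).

Weights: 1 fe: H, 2 bi L, 3 brip L, 4 le L, 5 ke: H, 6 se L, 7 sir L, 8 be: H.
Parse left to right (heavy = foot alone; LL = one foot; stranded L unfooted): (ˈfe:) (bi.ˈbrip) le (ˈke:) (se.ˈsir) (ˈbe:).
Foot heads: 1, 3, 5, 7, 8.
Primary stress on the leftmost head = syllable 1.
Secondary stress on 3, 5, 7, 8: ˈfe:.bi.ˌbrip.le.ˌke:.se.ˌsir.ˌbe:.

primary 1, secondary 3, 5, 7, 8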